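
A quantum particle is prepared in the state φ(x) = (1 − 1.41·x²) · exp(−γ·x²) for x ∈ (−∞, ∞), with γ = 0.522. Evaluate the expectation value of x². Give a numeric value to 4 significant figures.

⟨x²⟩ = ∫ x²·|φ|² dx / ∫|φ|² dx (integrals over the domain).
Expand each integrand as polynomial × e^(−2γx²) and use ∫x^(2j)·e^(−2γx²) dx = (2j−1)!!/(4γ)^j · √(π/(2γ)), odd powers → 0; here √(π/(2γ)) = 1.7347.
State is unnormalized: ∫|φ|² dx = 1.7650, and ∫φ*·x²·φ dx = 3.1474, so ⟨x²⟩ = 3.1474 / 1.7650.
⟨x²⟩ = 1.7833.

1.783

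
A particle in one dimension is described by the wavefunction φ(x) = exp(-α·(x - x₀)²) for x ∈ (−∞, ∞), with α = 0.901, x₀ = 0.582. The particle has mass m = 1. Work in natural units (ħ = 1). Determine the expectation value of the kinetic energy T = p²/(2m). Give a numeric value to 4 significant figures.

0.4505

T = −(ħ²/2m) d²/dx², so ⟨T⟩ = −(ħ²/2m) ∫ φ*·φ'' dx / ∫|φ|² dx; with m = 1.
Gaussian moments (u = x − x₀): ∫u^(2j)·e^(−2αu²) du = (2j−1)!!/(4α)^j · √(π/(2α)), odd powers integrate to 0; here √(π/(2α)) = 1.3204. Derivatives: d/dx e^(−αu²) = −2αu·e^(−αu²), d²/dx² e^(−αu²) = (4α²u² − 2α)·e^(−αu²).
State is unnormalized: ∫|φ|² dx = 1.3204, and ∫φ*·(−ħ²/2m · φ'') dx = 0.59483, so ⟨T⟩ = 0.59483 / 1.3204.
⟨T⟩ = 0.45050.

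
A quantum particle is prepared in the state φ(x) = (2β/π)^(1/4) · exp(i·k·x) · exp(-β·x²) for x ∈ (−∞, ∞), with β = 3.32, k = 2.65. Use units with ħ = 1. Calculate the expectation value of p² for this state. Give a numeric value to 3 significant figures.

p² φ = −ħ² d²φ/dx²; ⟨p²⟩ = −ħ² ∫ φ*·φ'' dx.
Gaussian moments: ∫x^(2j)·e^(−2βx²) dx = (2j−1)!!/(4β)^j · √(π/(2β)), odd powers integrate to 0; here √(π/(2β)) = 0.68785. Derivatives: φ′ = (ik − 2βx)·φ, φ″ = ((ik − 2βx)² − 2β)·φ; the odd-in-x pieces drop out.
⟨p²⟩ = 10.343.

10.3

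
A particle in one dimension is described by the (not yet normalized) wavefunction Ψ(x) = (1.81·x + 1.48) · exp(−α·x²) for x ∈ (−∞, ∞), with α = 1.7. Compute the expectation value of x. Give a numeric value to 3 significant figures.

0.295

⟨x⟩ = ∫ x·|Ψ|² dx / ∫|Ψ|² dx (integrals over the domain).
Expand each integrand as polynomial × e^(−2αx²) and use ∫x^(2j)·e^(−2αx²) dx = (2j−1)!!/(4α)^j · √(π/(2α)), odd powers → 0; here √(π/(2α)) = 0.96125.
State is unnormalized: ∫|Ψ|² dx = 2.5686, and ∫Ψ*·x·Ψ dx = 0.75735, so ⟨x⟩ = 0.75735 / 2.5686.
⟨x⟩ = 0.29485.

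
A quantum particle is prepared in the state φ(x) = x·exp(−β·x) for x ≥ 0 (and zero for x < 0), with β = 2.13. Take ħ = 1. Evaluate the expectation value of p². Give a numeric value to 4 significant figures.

4.537

p² φ = −ħ² d²φ/dx²; ⟨p²⟩ = −ħ² ∫ φ*·φ'' dx / ∫|φ|² dx.
Differentiate x·exp(−β·x) with the product rule; every integrand then reduces to terms xʲ·e^(−2βx) on [0, ∞), with ∫₀^∞ xʲ·e^(−2βx) dx = j!/(2β)^(j+1).
State is unnormalized: ∫|φ|² dx = 0.025870, and ∫φ*·(−ħ² φ'') dx = 0.11737, so ⟨p²⟩ = 0.11737 / 0.025870.
⟨p²⟩ = 4.5369.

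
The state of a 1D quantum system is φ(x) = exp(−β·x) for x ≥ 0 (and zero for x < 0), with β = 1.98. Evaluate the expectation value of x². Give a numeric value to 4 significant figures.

⟨x²⟩ = ∫ x²·|φ|² dx / ∫|φ|² dx (integrals over the domain).
Every integrand reduces to terms xʲ·e^(−2βx) on [0, ∞); use ∫₀^∞ xʲ·e^(−2βx) dx = j!/(2β)^(j+1).
State is unnormalized: ∫|φ|² dx = 0.25253, and ∫φ*·x²·φ dx = 0.032207, so ⟨x²⟩ = 0.032207 / 0.25253.
⟨x²⟩ = 0.12754.

0.1275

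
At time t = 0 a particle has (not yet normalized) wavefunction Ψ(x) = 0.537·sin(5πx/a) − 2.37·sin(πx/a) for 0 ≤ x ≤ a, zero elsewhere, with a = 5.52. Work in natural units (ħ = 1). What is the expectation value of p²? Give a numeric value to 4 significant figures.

p² Ψ = −ħ² d²Ψ/dx²; ⟨p²⟩ = −ħ² ∫ Ψ*·Ψ'' dx / ∫|Ψ|² dx.
d²/dx² sin(jπx/a) = −(jπ/a)²·sin(jπx/a); on 0 ≤ x ≤ a, ∫sin²(jπx/a) dx = a/2 and ∫sin(jπx/a)·sin(lπx/a) dx = 0 for j ≠ l, so only diagonal terms survive in ∫|Ψ|² and ∫Ψ·Ψ″; ∫Ψ·Ψ′ dx = [Ψ²/2] between the walls = 0.
State is unnormalized: ∫|Ψ|² dx = 16.299, and ∫Ψ*·(−ħ² Ψ'') dx = 11.466, so ⟨p²⟩ = 11.466 / 16.299.
⟨p²⟩ = 0.70352.

0.7035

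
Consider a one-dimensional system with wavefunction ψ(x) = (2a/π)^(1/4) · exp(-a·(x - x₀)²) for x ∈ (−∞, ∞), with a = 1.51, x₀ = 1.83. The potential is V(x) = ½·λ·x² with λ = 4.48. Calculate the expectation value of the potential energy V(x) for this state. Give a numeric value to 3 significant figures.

7.87

⟨V⟩ = ∫ V(x)·|ψ|² dx.
Gaussian moments (u = x − x₀): ∫u^(2j)·e^(−2au²) du = (2j−1)!!/(4a)^j · √(π/(2a)), odd powers integrate to 0; here √(π/(2a)) = 1.0199.
⟨V⟩ = 7.8724.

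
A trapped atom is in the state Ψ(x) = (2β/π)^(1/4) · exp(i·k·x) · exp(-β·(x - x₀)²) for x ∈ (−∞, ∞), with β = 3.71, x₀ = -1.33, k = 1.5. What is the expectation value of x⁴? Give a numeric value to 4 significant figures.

3.858

⟨x⁴⟩ = ∫ x⁴·|Ψ|² dx (integrals over the domain).
Gaussian moments (u = x − x₀): ∫u^(2j)·e^(−2βu²) du = (2j−1)!!/(4β)^j · √(π/(2β)), odd powers integrate to 0; here √(π/(2β)) = 0.65069.
⟨x⁴⟩ = 3.8578.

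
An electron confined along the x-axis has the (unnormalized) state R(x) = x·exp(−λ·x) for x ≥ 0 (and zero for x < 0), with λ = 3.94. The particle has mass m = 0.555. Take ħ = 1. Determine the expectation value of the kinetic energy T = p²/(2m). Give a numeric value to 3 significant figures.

T = −(ħ²/2m) d²/dx², so ⟨T⟩ = −(ħ²/2m) ∫ R*·R'' dx / ∫|R|² dx; with m = 0.555.
Differentiate x·exp(−λ·x) with the product rule; every integrand then reduces to terms xʲ·e^(−2λx) on [0, ∞), with ∫₀^∞ xʲ·e^(−2λx) dx = j!/(2λ)^(j+1).
State is unnormalized: ∫|R|² dx = 0.0040874, and ∫R*·(−ħ²/2m · R'') dx = 0.057164, so ⟨T⟩ = 0.057164 / 0.0040874.
⟨T⟩ = 13.985.

14.0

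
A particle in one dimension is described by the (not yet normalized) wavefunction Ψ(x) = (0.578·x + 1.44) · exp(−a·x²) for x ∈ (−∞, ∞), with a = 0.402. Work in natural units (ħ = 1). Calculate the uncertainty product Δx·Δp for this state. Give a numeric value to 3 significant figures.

0.502

Δx = √(⟨x²⟩−⟨x⟩²), Δp = √(⟨p²⟩−⟨p⟩²).
Expand each integrand as polynomial × e^(−2ax²) and use ∫x^(2j)·e^(−2ax²) dx = (2j−1)!!/(4a)^j · √(π/(2a)), odd powers → 0; here √(π/(2a)) = 1.9767. Differentiate with the product rule, d/dx e^(−ax²) = −2ax·e^(−ax²).
Normalization: ∫|Ψ|² dx = 4.5096.
⟨x⟩ = 0.45377, ⟨x²⟩ = 0.73516 ⇒ Δx = 0.72750.
⟨p⟩ = 0.0000, ⟨p²⟩ = 0.47522 ⇒ Δp = 0.68936.
Δx·Δp = 0.50151.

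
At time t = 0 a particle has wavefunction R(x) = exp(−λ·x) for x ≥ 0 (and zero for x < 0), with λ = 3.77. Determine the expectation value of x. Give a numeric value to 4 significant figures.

0.1326

⟨x⟩ = ∫ x·|R|² dx / ∫|R|² dx (integrals over the domain).
Every integrand reduces to terms xʲ·e^(−2λx) on [0, ∞); use ∫₀^∞ xʲ·e^(−2λx) dx = j!/(2λ)^(j+1).
State is unnormalized: ∫|R|² dx = 0.13263, and ∫R*·x·R dx = 0.017590, so ⟨x⟩ = 0.017590 / 0.13263.
⟨x⟩ = 0.13263.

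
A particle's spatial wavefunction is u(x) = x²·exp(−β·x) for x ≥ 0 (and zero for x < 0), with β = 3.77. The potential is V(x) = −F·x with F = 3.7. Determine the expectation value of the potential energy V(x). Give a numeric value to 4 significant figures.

-2.454

⟨V⟩ = ∫ V(x)·|u|² dx / ∫|u|² dx.
Every integrand reduces to terms xʲ·e^(−2βx) on [0, ∞); use ∫₀^∞ xʲ·e^(−2βx) dx = j!/(2β)^(j+1).
State is unnormalized: ∫|u|² dx = 0.00098481, and ∫u*·V(x)·u dx = -0.0024163, so ⟨V⟩ = -0.0024163 / 0.00098481.
⟨V⟩ = -2.4536.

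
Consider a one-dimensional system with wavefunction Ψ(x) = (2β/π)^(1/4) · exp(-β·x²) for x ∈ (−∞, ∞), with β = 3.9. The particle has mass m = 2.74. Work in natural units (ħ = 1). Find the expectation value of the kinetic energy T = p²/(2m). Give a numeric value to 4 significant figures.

0.7117

T = −(ħ²/2m) d²/dx², so ⟨T⟩ = −(ħ²/2m) ∫ Ψ*·Ψ'' dx; with m = 2.74.
Gaussian moments: ∫x^(2j)·e^(−2βx²) dx = (2j−1)!!/(4β)^j · √(π/(2β)), odd powers integrate to 0; here √(π/(2β)) = 0.63464. Derivatives: d/dx e^(−βx²) = −2βx·e^(−βx²), d²/dx² e^(−βx²) = (4β²x² − 2β)·e^(−βx²).
⟨T⟩ = 0.71168.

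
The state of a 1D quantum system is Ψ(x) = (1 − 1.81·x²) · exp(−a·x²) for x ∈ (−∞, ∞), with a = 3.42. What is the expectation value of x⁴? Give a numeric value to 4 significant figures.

⟨x⁴⟩ = ∫ x⁴·|Ψ|² dx / ∫|Ψ|² dx (integrals over the domain).
Expand each integrand as polynomial × e^(−2ax²) and use ∫x^(2j)·e^(−2ax²) dx = (2j−1)!!/(4a)^j · √(π/(2a)), odd powers → 0; here √(π/(2a)) = 0.67771.
State is unnormalized: ∫|Ψ|² dx = 0.53397, and ∫Ψ*·x⁴·Ψ dx = 0.0031463, so ⟨x⁴⟩ = 0.0031463 / 0.53397.
⟨x⁴⟩ = 0.0058924.

0.005892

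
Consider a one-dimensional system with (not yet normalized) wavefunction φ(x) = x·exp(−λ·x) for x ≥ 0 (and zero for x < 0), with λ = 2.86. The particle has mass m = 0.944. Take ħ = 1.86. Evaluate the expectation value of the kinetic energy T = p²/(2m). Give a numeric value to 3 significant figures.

15.0

T = −(ħ²/2m) d²/dx², so ⟨T⟩ = −(ħ²/2m) ∫ φ*·φ'' dx / ∫|φ|² dx; with m = 0.944.
Differentiate x·exp(−λ·x) with the product rule; every integrand then reduces to terms xʲ·e^(−2λx) on [0, ∞), with ∫₀^∞ xʲ·e^(−2λx) dx = j!/(2λ)^(j+1).
State is unnormalized: ∫|φ|² dx = 0.010687, and ∫φ*·(−ħ²/2m · φ'') dx = 0.16018, so ⟨T⟩ = 0.16018 / 0.010687.
⟨T⟩ = 14.988.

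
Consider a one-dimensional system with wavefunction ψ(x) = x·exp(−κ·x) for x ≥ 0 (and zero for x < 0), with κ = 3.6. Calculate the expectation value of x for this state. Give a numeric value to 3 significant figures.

0.417

⟨x⟩ = ∫ x·|ψ|² dx / ∫|ψ|² dx (integrals over the domain).
Every integrand reduces to terms xʲ·e^(−2κx) on [0, ∞); use ∫₀^∞ xʲ·e^(−2κx) dx = j!/(2κ)^(j+1).
State is unnormalized: ∫|ψ|² dx = 0.0053584, and ∫ψ*·x·ψ dx = 0.0022327, so ⟨x⟩ = 0.0022327 / 0.0053584.
⟨x⟩ = 0.41667.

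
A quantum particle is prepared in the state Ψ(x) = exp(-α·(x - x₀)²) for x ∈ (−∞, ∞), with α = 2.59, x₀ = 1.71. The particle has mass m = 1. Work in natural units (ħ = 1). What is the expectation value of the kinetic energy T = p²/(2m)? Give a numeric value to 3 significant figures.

1.30

T = −(ħ²/2m) d²/dx², so ⟨T⟩ = −(ħ²/2m) ∫ Ψ*·Ψ'' dx / ∫|Ψ|² dx; with m = 1.
Gaussian moments (u = x − x₀): ∫u^(2j)·e^(−2αu²) du = (2j−1)!!/(4α)^j · √(π/(2α)), odd powers integrate to 0; here √(π/(2α)) = 0.77877. Derivatives: d/dx e^(−αu²) = −2αu·e^(−αu²), d²/dx² e^(−αu²) = (4α²u² − 2α)·e^(−αu²).
State is unnormalized: ∫|Ψ|² dx = 0.77877, and ∫Ψ*·(−ħ²/2m · Ψ'') dx = 1.0085, so ⟨T⟩ = 1.0085 / 0.77877.
⟨T⟩ = 1.2950.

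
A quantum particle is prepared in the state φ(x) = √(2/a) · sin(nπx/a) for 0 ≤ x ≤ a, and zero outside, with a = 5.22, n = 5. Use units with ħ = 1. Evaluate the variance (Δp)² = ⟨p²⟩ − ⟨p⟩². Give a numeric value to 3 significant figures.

9.06

Compute ⟨p⟩ and ⟨p²⟩ separately; (Δp)² = ⟨p²⟩ − ⟨p⟩².
d/dx sin(nπx/a) = (nπ/a)·cos(nπx/a) and d²/dx² sin(nπx/a) = −(nπ/a)²·sin(nπx/a); on 0 ≤ x ≤ a, ∫sin²(nπx/a) dx = a/2 and ∫sin(nπx/a)·cos(nπx/a) dx = 0.
⟨p⟩ = 0.0000 and ⟨p²⟩ = 9.0552.
(Δp)² = 9.0552 − (0.0000)² = 9.0552.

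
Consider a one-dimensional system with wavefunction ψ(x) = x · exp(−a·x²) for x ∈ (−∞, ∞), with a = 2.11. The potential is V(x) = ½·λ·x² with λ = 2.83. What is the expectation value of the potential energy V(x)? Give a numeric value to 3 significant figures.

⟨V⟩ = ∫ V(x)·|ψ|² dx / ∫|ψ|² dx.
Expand each integrand as polynomial × e^(−2ax²) and use ∫x^(2j)·e^(−2ax²) dx = (2j−1)!!/(4a)^j · √(π/(2a)), odd powers → 0; here √(π/(2a)) = 0.86282.
State is unnormalized: ∫|ψ|² dx = 0.10223, and ∫ψ*·V(x)·ψ dx = 0.051418, so ⟨V⟩ = 0.051418 / 0.10223.
⟨V⟩ = 0.50296.

0.503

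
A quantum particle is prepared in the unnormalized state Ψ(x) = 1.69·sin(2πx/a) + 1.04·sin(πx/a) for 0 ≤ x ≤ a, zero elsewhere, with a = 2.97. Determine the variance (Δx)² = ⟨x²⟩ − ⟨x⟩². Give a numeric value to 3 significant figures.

0.303

Compute ⟨x⟩ and ⟨x²⟩ separately, then (Δx)² = ⟨x²⟩ − ⟨x⟩².
On 0 ≤ x ≤ a (j ≠ l): ∫sin²(jπx/a) dx = a/2, ∫sin(jπx/a)·sin(lπx/a) dx = 0; diagonal moments ∫x·sin²(jπx/a) dx = a²/4, ∫x²·sin²(jπx/a) dx = a³·(1/6 − 1/(4j²π²)); cross terms ∫x·sin(jπx/a)·sin(lπx/a) dx = 0 for j + l even and −4jla²/(π²(j² − l²)²) for j + l odd, ∫x²·sin(jπx/a)·sin(lπx/a) dx = (−1)^(j+l)·4jla³/(π²(j² − l²)²); higher powers the same way via product-to-sum and parts.
Normalization: ∫|Ψ|² dx = 5.8475.
⟨x⟩ = 1.0074 and ⟨x²⟩ = 1.3181.
(Δx)² = 1.3181 − (1.0074)² = 0.30322.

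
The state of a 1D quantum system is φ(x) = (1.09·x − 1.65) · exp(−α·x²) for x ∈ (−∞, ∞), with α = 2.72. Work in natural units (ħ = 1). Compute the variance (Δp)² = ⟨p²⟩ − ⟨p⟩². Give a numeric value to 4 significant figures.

2.930

Compute ⟨p⟩ and ⟨p²⟩ separately; (Δp)² = ⟨p²⟩ − ⟨p⟩².
Expand each integrand as polynomial × e^(−2αx²) and use ∫x^(2j)·e^(−2αx²) dx = (2j−1)!!/(4α)^j · √(π/(2α)), odd powers → 0; here √(π/(2α)) = 0.75993. Differentiate with the product rule, d/dx e^(−αx²) = −2αx·e^(−αx²).
Normalization: ∫|φ|² dx = 2.1519.
⟨p⟩ = 0.0000 and ⟨p²⟩ = 2.9298.
(Δp)² = 2.9298 − (0.0000)² = 2.9298.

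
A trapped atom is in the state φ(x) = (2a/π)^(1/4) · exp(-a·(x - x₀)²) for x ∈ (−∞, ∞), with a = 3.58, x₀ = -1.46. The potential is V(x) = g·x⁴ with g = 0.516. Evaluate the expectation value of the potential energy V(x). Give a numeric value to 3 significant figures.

2.81

⟨V⟩ = ∫ V(x)·|φ|² dx.
Gaussian moments (u = x − x₀): ∫u^(2j)·e^(−2au²) du = (2j−1)!!/(4a)^j · √(π/(2a)), odd powers integrate to 0; here √(π/(2a)) = 0.66240.
⟨V⟩ = 2.8130.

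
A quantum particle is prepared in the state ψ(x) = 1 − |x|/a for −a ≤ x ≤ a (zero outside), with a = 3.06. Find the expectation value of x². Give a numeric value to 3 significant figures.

⟨x²⟩ = ∫ x²·|ψ|² dx / ∫|ψ|² dx (integrals over the domain).
ψ is even, so ∫ over [−a, a] = 2∫₀ᵃ with ψ = 1 − x/a there: ∫₀ᵃ (1 − x/a)² dx = a/3, ∫₀ᵃ x²(1 − x/a)² dx = a³/30, ∫₀ᵃ x⁴(1 − x/a)² dx = a⁵/105.
State is unnormalized: ∫|ψ|² dx = 2.0400, and ∫ψ*·x²·ψ dx = 1.9102, so ⟨x²⟩ = 1.9102 / 2.0400.
⟨x²⟩ = 0.93636.

0.936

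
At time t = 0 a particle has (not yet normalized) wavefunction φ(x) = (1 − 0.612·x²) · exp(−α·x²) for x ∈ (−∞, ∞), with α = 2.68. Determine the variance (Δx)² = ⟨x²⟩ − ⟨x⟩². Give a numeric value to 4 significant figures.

Compute ⟨x⟩ and ⟨x²⟩ separately, then (Δx)² = ⟨x²⟩ − ⟨x⟩².
Expand each integrand as polynomial × e^(−2αx²) and use ∫x^(2j)·e^(−2αx²) dx = (2j−1)!!/(4α)^j · √(π/(2α)), odd powers → 0; here √(π/(2α)) = 0.76558.
Normalization: ∫|φ|² dx = 0.68566.
⟨x⟩ = 0.0000 and ⟨x²⟩ = 0.073572.
(Δx)² = 0.073572 − (0.0000)² = 0.073572.

0.07357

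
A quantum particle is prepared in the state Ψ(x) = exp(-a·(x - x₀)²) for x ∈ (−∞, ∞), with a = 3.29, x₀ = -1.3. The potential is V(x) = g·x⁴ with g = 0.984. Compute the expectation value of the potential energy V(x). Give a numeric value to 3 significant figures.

⟨V⟩ = ∫ V(x)·|Ψ|² dx / ∫|Ψ|² dx.
Gaussian moments (u = x − x₀): ∫u^(2j)·e^(−2au²) du = (2j−1)!!/(4a)^j · √(π/(2a)), odd powers integrate to 0; here √(π/(2a)) = 0.69097.
State is unnormalized: ∫|Ψ|² dx = 0.69097, and ∫Ψ*·V(x)·Ψ dx = 2.4776, so ⟨V⟩ = 2.4776 / 0.69097.
⟨V⟩ = 3.5856.

3.59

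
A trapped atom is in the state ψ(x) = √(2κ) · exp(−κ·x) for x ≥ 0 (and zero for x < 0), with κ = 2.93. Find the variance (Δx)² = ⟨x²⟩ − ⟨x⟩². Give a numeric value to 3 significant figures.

0.0291

Compute ⟨x⟩ and ⟨x²⟩ separately, then (Δx)² = ⟨x²⟩ − ⟨x⟩².
Every integrand reduces to terms xʲ·e^(−2κx) on [0, ∞); use ∫₀^∞ xʲ·e^(−2κx) dx = j!/(2κ)^(j+1).
⟨x⟩ = 0.17065 and ⟨x²⟩ = 0.058242.
(Δx)² = 0.058242 − (0.17065)² = 0.029121.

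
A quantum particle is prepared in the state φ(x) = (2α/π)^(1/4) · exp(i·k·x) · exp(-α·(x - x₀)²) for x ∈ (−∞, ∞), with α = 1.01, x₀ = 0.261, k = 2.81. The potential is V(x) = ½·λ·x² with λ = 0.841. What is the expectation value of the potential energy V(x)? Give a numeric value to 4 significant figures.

⟨V⟩ = ∫ V(x)·|φ|² dx.
Gaussian moments (u = x − x₀): ∫u^(2j)·e^(−2αu²) du = (2j−1)!!/(4α)^j · √(π/(2α)), odd powers integrate to 0; here √(π/(2α)) = 1.2471.
⟨V⟩ = 0.13273.

0.1327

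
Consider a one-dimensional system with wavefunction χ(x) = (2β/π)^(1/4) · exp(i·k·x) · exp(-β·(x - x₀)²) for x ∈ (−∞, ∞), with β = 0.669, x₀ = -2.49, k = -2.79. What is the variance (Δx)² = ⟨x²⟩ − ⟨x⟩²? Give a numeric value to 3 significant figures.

Compute ⟨x⟩ and ⟨x²⟩ separately, then (Δx)² = ⟨x²⟩ − ⟨x⟩².
Gaussian moments (u = x − x₀): ∫u^(2j)·e^(−2βu²) du = (2j−1)!!/(4β)^j · √(π/(2β)), odd powers integrate to 0; here √(π/(2β)) = 1.5323.
⟨x⟩ = -2.4900 and ⟨x²⟩ = 6.5738.
(Δx)² = 6.5738 − (-2.4900)² = 0.37369.

0.374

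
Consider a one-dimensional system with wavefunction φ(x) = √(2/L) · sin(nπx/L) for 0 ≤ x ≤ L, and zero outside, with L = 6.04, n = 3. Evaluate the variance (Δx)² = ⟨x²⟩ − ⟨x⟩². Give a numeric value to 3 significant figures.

Compute ⟨x⟩ and ⟨x²⟩ separately, then (Δx)² = ⟨x²⟩ − ⟨x⟩².
With sin²θ = (1 − cos2θ)/2 on 0 ≤ x ≤ L: ∫sin²(nπx/L) dx = L/2, ∫x·sin²(nπx/L) dx = L²/4, ∫x²·sin²(nπx/L) dx = L³·(1/6 − 1/(4n²π²)); higher powers xᵏ the same way, integrating xᵏ·cos(2nπx/L) by parts.
⟨x⟩ = 3.0200 and ⟨x²⟩ = 11.955.
(Δx)² = 11.955 − (3.0200)² = 2.8348.

2.83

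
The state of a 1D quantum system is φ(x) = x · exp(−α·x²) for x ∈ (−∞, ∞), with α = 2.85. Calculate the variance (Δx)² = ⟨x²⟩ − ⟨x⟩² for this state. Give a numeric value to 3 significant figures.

Compute ⟨x⟩ and ⟨x²⟩ separately, then (Δx)² = ⟨x²⟩ − ⟨x⟩².
Expand each integrand as polynomial × e^(−2αx²) and use ∫x^(2j)·e^(−2αx²) dx = (2j−1)!!/(4α)^j · √(π/(2α)), odd powers → 0; here √(π/(2α)) = 0.74240.
Normalization: ∫|φ|² dx = 0.065123.
⟨x⟩ = 0.0000 and ⟨x²⟩ = 0.26316.
(Δx)² = 0.26316 − (0.0000)² = 0.26316.

0.263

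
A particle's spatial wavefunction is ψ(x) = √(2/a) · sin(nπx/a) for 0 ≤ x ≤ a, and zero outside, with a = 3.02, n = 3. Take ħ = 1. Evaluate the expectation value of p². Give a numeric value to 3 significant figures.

p² ψ = −ħ² d²ψ/dx²; ⟨p²⟩ = −ħ² ∫ ψ*·ψ'' dx.
d/dx sin(nπx/a) = (nπ/a)·cos(nπx/a) and d²/dx² sin(nπx/a) = −(nπ/a)²·sin(nπx/a); on 0 ≤ x ≤ a, ∫sin²(nπx/a) dx = a/2 and ∫sin(nπx/a)·cos(nπx/a) dx = 0.
⟨p²⟩ = 9.7393.

9.74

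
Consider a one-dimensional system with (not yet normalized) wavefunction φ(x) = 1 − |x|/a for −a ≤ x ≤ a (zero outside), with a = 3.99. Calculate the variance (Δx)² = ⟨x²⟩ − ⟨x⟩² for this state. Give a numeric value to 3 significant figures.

Compute ⟨x⟩ and ⟨x²⟩ separately, then (Δx)² = ⟨x²⟩ − ⟨x⟩².
φ is even, so ∫ over [−a, a] = 2∫₀ᵃ with φ = 1 − x/a there: ∫₀ᵃ (1 − x/a)² dx = a/3, ∫₀ᵃ x²(1 − x/a)² dx = a³/30, ∫₀ᵃ x⁴(1 − x/a)² dx = a⁵/105.
Normalization: ∫|φ|² dx = 2.6600.
⟨x⟩ = 0.0000 and ⟨x²⟩ = 1.5920.
(Δx)² = 1.5920 − (0.0000)² = 1.5920.

1.59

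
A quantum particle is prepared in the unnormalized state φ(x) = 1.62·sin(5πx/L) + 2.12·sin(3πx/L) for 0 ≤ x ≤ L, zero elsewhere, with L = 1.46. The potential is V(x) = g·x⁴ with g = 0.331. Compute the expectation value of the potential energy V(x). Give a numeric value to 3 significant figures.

⟨V⟩ = ∫ V(x)·|φ|² dx / ∫|φ|² dx.
On 0 ≤ x ≤ L (j ≠ l): ∫sin²(jπx/L) dx = L/2, ∫sin(jπx/L)·sin(lπx/L) dx = 0; diagonal moments ∫x·sin²(jπx/L) dx = L²/4, ∫x²·sin²(jπx/L) dx = L³·(1/6 − 1/(4j²π²)); cross terms ∫x·sin(jπx/L)·sin(lπx/L) dx = 0 for j + l even and −4jlL²/(π²(j² − l²)²) for j + l odd, ∫x²·sin(jπx/L)·sin(lπx/L) dx = (−1)^(j+l)·4jlL³/(π²(j² − l²)²); higher powers the same way via product-to-sum and parts.
State is unnormalized: ∫|φ|² dx = 5.1967, and ∫φ*·V(x)·φ dx = 2.0976, so ⟨V⟩ = 2.0976 / 5.1967.
⟨V⟩ = 0.40364.

0.404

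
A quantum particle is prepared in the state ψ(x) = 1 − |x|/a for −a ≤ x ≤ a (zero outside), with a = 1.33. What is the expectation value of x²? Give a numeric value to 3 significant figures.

0.177

⟨x²⟩ = ∫ x²·|ψ|² dx / ∫|ψ|² dx (integrals over the domain).
ψ is even, so ∫ over [−a, a] = 2∫₀ᵃ with ψ = 1 − x/a there: ∫₀ᵃ (1 − x/a)² dx = a/3, ∫₀ᵃ x²(1 − x/a)² dx = a³/30, ∫₀ᵃ x⁴(1 − x/a)² dx = a⁵/105.
State is unnormalized: ∫|ψ|² dx = 0.88667, and ∫ψ*·x²·ψ dx = 0.15684, so ⟨x²⟩ = 0.15684 / 0.88667.
⟨x²⟩ = 0.17689.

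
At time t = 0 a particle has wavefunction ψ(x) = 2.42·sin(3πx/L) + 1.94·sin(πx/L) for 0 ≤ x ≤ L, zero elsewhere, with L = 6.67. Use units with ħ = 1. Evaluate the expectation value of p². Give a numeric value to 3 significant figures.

p² ψ = −ħ² d²ψ/dx²; ⟨p²⟩ = −ħ² ∫ ψ*·ψ'' dx / ∫|ψ|² dx.
d²/dx² sin(jπx/L) = −(jπ/L)²·sin(jπx/L); on 0 ≤ x ≤ L, ∫sin²(jπx/L) dx = L/2 and ∫sin(jπx/L)·sin(lπx/L) dx = 0 for j ≠ l, so only diagonal terms survive in ∫|ψ|² and ∫ψ·ψ″; ∫ψ·ψ′ dx = [ψ²/2] between the walls = 0.
State is unnormalized: ∫|ψ|² dx = 32.083, and ∫ψ*·(−ħ² ψ'') dx = 41.780, so ⟨p²⟩ = 41.780 / 32.083.
⟨p²⟩ = 1.3023.

1.30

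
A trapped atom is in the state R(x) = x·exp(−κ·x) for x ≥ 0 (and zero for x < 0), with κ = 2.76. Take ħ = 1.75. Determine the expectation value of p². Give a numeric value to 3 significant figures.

p² R = −ħ² d²R/dx²; ⟨p²⟩ = −ħ² ∫ R*·R'' dx / ∫|R|² dx.
Differentiate x·exp(−κ·x) with the product rule; every integrand then reduces to terms xʲ·e^(−2κx) on [0, ∞), with ∫₀^∞ xʲ·e^(−2κx) dx = j!/(2κ)^(j+1).
State is unnormalized: ∫|R|² dx = 0.011891, and ∫R*·(−ħ² R'') dx = 0.27740, so ⟨p²⟩ = 0.27740 / 0.011891.
⟨p²⟩ = 23.329.

23.3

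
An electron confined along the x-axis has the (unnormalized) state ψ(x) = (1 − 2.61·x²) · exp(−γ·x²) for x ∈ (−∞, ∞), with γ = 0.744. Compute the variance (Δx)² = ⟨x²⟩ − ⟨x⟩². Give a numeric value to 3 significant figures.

Compute ⟨x⟩ and ⟨x²⟩ separately, then (Δx)² = ⟨x²⟩ − ⟨x⟩².
Expand each integrand as polynomial × e^(−2γx²) and use ∫x^(2j)·e^(−2γx²) dx = (2j−1)!!/(4γ)^j · √(π/(2γ)), odd powers → 0; here √(π/(2γ)) = 1.4530.
Normalization: ∫|ψ|² dx = 2.2572.
⟨x⟩ = 0.0000 and ⟨x²⟩ = 1.5737.
(Δx)² = 1.5737 − (0.0000)² = 1.5737.

1.57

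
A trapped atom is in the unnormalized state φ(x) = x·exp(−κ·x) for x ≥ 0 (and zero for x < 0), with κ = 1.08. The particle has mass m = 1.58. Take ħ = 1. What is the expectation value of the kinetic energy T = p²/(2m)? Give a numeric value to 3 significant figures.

0.369

T = −(ħ²/2m) d²/dx², so ⟨T⟩ = −(ħ²/2m) ∫ φ*·φ'' dx / ∫|φ|² dx; with m = 1.58.
Differentiate x·exp(−κ·x) with the product rule; every integrand then reduces to terms xʲ·e^(−2κx) on [0, ∞), with ∫₀^∞ xʲ·e^(−2κx) dx = j!/(2κ)^(j+1).
State is unnormalized: ∫|φ|² dx = 0.19846, and ∫φ*·(−ħ²/2m · φ'') dx = 0.073254, so ⟨T⟩ = 0.073254 / 0.19846.
⟨T⟩ = 0.36911.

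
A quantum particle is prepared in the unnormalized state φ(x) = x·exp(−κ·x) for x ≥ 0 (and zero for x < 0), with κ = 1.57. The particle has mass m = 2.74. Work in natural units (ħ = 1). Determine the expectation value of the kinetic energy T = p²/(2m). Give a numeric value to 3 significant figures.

0.450

T = −(ħ²/2m) d²/dx², so ⟨T⟩ = −(ħ²/2m) ∫ φ*·φ'' dx / ∫|φ|² dx; with m = 2.74.
Differentiate x·exp(−κ·x) with the product rule; every integrand then reduces to terms xʲ·e^(−2κx) on [0, ∞), with ∫₀^∞ xʲ·e^(−2κx) dx = j!/(2κ)^(j+1).
State is unnormalized: ∫|φ|² dx = 0.064601, and ∫φ*·(−ħ²/2m · φ'') dx = 0.029058, so ⟨T⟩ = 0.029058 / 0.064601.
⟨T⟩ = 0.44980.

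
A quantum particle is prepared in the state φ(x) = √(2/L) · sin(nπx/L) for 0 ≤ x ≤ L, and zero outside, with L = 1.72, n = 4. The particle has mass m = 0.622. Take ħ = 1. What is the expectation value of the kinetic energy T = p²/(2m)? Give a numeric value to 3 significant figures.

T = −(ħ²/2m) d²/dx², so ⟨T⟩ = −(ħ²/2m) ∫ φ*·φ'' dx; with m = 0.622.
d/dx sin(nπx/L) = (nπ/L)·cos(nπx/L) and d²/dx² sin(nπx/L) = −(nπ/L)²·sin(nπx/L); on 0 ≤ x ≤ L, ∫sin²(nπx/L) dx = L/2 and ∫sin(nπx/L)·cos(nπx/L) dx = 0.
⟨T⟩ = 42.908.

42.9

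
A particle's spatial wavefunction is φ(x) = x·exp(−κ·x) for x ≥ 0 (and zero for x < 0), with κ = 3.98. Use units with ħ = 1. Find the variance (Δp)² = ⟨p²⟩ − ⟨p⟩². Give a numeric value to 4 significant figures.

Compute ⟨p⟩ and ⟨p²⟩ separately; (Δp)² = ⟨p²⟩ − ⟨p⟩².
Differentiate x·exp(−κ·x) with the product rule; every integrand then reduces to terms xʲ·e^(−2κx) on [0, ∞), with ∫₀^∞ xʲ·e^(−2κx) dx = j!/(2κ)^(j+1).
Normalization: ∫|φ|² dx = 0.0039654.
⟨p⟩ = 0.0000 and ⟨p²⟩ = 15.840.
(Δp)² = 15.840 − (0.0000)² = 15.840.

15.84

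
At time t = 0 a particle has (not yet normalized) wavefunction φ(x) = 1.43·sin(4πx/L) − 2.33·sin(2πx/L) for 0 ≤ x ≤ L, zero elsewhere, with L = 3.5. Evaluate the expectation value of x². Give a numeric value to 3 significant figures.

⟨x²⟩ = ∫ x²·|φ|² dx / ∫|φ|² dx (integrals over the domain).
On 0 ≤ x ≤ L (j ≠ l): ∫sin²(jπx/L) dx = L/2, ∫sin(jπx/L)·sin(lπx/L) dx = 0; diagonal moments ∫x·sin²(jπx/L) dx = L²/4, ∫x²·sin²(jπx/L) dx = L³·(1/6 − 1/(4j²π²)); cross terms ∫x·sin(jπx/L)·sin(lπx/L) dx = 0 for j + l even and −4jlL²/(π²(j² − l²)²) for j + l odd, ∫x²·sin(jπx/L)·sin(lπx/L) dx = (−1)^(j+l)·4jlL³/(π²(j² − l²)²); higher powers the same way via product-to-sum and parts.
State is unnormalized: ∫|φ|² dx = 13.079, and ∫φ*·x²·φ dx = 45.361, so ⟨x²⟩ = 45.361 / 13.079.
⟨x²⟩ = 3.4682.

3.47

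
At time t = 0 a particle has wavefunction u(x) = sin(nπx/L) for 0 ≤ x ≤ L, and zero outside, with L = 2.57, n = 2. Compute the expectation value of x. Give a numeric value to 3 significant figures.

1.29

⟨x⟩ = ∫ x·|u|² dx / ∫|u|² dx (integrals over the domain).
With sin²θ = (1 − cos2θ)/2 on 0 ≤ x ≤ L: ∫sin²(nπx/L) dx = L/2, ∫x·sin²(nπx/L) dx = L²/4, ∫x²·sin²(nπx/L) dx = L³·(1/6 − 1/(4n²π²)); higher powers xᵏ the same way, integrating xᵏ·cos(2nπx/L) by parts.
State is unnormalized: ∫|u|² dx = 1.2850, and ∫u*·x·u dx = 1.6512, so ⟨x⟩ = 1.6512 / 1.2850.
⟨x⟩ = 1.2850.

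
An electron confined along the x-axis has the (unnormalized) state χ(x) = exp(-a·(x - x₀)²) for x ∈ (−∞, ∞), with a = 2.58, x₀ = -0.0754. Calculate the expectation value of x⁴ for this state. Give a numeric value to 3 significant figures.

0.0315

⟨x⁴⟩ = ∫ x⁴·|χ|² dx / ∫|χ|² dx (integrals over the domain).
Gaussian moments (u = x − x₀): ∫u^(2j)·e^(−2au²) du = (2j−1)!!/(4a)^j · √(π/(2a)), odd powers integrate to 0; here √(π/(2a)) = 0.78028.
State is unnormalized: ∫|χ|² dx = 0.78028, and ∫χ*·x⁴·χ dx = 0.024583, so ⟨x⁴⟩ = 0.024583 / 0.78028.
⟨x⁴⟩ = 0.031506.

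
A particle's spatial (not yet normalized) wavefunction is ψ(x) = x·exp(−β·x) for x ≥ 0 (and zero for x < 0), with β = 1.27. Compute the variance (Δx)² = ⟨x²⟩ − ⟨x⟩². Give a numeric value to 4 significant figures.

Compute ⟨x⟩ and ⟨x²⟩ separately, then (Δx)² = ⟨x²⟩ − ⟨x⟩².
Every integrand reduces to terms xʲ·e^(−2βx) on [0, ∞); use ∫₀^∞ xʲ·e^(−2βx) dx = j!/(2β)^(j+1).
Normalization: ∫|ψ|² dx = 0.12205.
⟨x⟩ = 1.1811 and ⟨x²⟩ = 1.8600.
(Δx)² = 1.8600 − (1.1811)² = 0.46500.

0.4650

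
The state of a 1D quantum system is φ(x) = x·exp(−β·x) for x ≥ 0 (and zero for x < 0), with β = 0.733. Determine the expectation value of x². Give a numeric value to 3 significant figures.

5.58

⟨x²⟩ = ∫ x²·|φ|² dx / ∫|φ|² dx (integrals over the domain).
Every integrand reduces to terms xʲ·e^(−2βx) on [0, ∞); use ∫₀^∞ xʲ·e^(−2βx) dx = j!/(2β)^(j+1).
State is unnormalized: ∫|φ|² dx = 0.63479, and ∫φ*·x²·φ dx = 3.5444, so ⟨x²⟩ = 3.5444 / 0.63479.
⟨x²⟩ = 5.5836.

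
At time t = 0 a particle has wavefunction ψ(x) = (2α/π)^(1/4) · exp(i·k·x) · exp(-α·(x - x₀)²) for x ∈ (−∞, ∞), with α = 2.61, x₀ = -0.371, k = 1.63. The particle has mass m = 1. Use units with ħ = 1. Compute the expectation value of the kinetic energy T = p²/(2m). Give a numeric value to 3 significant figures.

2.63

T = −(ħ²/2m) d²/dx², so ⟨T⟩ = −(ħ²/2m) ∫ ψ*·ψ'' dx; with m = 1.
Gaussian moments (u = x − x₀): ∫u^(2j)·e^(−2αu²) du = (2j−1)!!/(4α)^j · √(π/(2α)), odd powers integrate to 0; here √(π/(2α)) = 0.77578. Derivatives: ψ′ = (ik − 2αu)·ψ, ψ″ = ((ik − 2αu)² − 2α)·ψ; the odd-in-u pieces drop out.
⟨T⟩ = 2.6335.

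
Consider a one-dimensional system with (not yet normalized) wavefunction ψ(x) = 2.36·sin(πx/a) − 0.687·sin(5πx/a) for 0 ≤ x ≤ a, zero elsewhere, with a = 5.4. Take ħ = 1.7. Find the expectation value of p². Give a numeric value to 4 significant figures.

2.812

p² ψ = −ħ² d²ψ/dx²; ⟨p²⟩ = −ħ² ∫ ψ*·ψ'' dx / ∫|ψ|² dx.
d²/dx² sin(jπx/a) = −(jπ/a)²·sin(jπx/a); on 0 ≤ x ≤ a, ∫sin²(jπx/a) dx = a/2 and ∫sin(jπx/a)·sin(lπx/a) dx = 0 for j ≠ l, so only diagonal terms survive in ∫|ψ|² and ∫ψ·ψ″; ∫ψ·ψ′ dx = [ψ²/2] between the walls = 0.
State is unnormalized: ∫|ψ|² dx = 16.312, and ∫ψ*·(−ħ² ψ'') dx = 45.872, so ⟨p²⟩ = 45.872 / 16.312.
⟨p²⟩ = 2.8121.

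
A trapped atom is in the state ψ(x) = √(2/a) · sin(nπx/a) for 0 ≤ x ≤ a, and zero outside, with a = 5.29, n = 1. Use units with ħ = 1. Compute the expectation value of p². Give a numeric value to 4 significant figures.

p² ψ = −ħ² d²ψ/dx²; ⟨p²⟩ = −ħ² ∫ ψ*·ψ'' dx.
d/dx sin(nπx/a) = (nπ/a)·cos(nπx/a) and d²/dx² sin(nπx/a) = −(nπ/a)²·sin(nπx/a); on 0 ≤ x ≤ a, ∫sin²(nπx/a) dx = a/2 and ∫sin(nπx/a)·cos(nπx/a) dx = 0.
⟨p²⟩ = 0.35269.

0.3527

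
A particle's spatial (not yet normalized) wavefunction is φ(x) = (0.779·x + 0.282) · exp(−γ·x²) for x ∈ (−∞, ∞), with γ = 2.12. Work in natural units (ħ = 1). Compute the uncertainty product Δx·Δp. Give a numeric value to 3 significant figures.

0.680

Δx = √(⟨x²⟩−⟨x⟩²), Δp = √(⟨p²⟩−⟨p⟩²).
Expand each integrand as polynomial × e^(−2γx²) and use ∫x^(2j)·e^(−2γx²) dx = (2j−1)!!/(4γ)^j · √(π/(2γ)), odd powers → 0; here √(π/(2γ)) = 0.86078. Differentiate with the product rule, d/dx e^(−γx²) = −2γx·e^(−γx²).
Normalization: ∫|φ|² dx = 0.13005.
⟨x⟩ = 0.34292, ⟨x²⟩ = 0.22963 ⇒ Δx = 0.33472.
⟨p⟩ = 0.0000, ⟨p²⟩ = 4.1283 ⇒ Δp = 2.0318.
Δx·Δp = 0.68009.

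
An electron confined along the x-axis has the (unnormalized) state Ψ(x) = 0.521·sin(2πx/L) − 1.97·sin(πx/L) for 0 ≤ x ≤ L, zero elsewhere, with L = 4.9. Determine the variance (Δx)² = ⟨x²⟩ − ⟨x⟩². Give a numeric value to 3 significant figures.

0.654

Compute ⟨x⟩ and ⟨x²⟩ separately, then (Δx)² = ⟨x²⟩ − ⟨x⟩².
On 0 ≤ x ≤ L (j ≠ l): ∫sin²(jπx/L) dx = L/2, ∫sin(jπx/L)·sin(lπx/L) dx = 0; diagonal moments ∫x·sin²(jπx/L) dx = L²/4, ∫x²·sin²(jπx/L) dx = L³·(1/6 − 1/(4j²π²)); cross terms ∫x·sin(jπx/L)·sin(lπx/L) dx = 0 for j + l even and −4jlL²/(π²(j² − l²)²) for j + l odd, ∫x²·sin(jπx/L)·sin(lπx/L) dx = (−1)^(j+l)·4jlL³/(π²(j² − l²)²); higher powers the same way via product-to-sum and parts.
Normalization: ∫|Ψ|² dx = 10.173.
⟨x⟩ = 2.8863 and ⟨x²⟩ = 8.9846.
(Δx)² = 8.9846 − (2.8863)² = 0.65372.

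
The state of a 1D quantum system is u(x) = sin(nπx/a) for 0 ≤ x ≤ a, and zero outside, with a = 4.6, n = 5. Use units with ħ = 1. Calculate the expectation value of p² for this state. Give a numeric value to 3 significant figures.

11.7

p² u = −ħ² d²u/dx²; ⟨p²⟩ = −ħ² ∫ u*·u'' dx / ∫|u|² dx.
d/dx sin(nπx/a) = (nπ/a)·cos(nπx/a) and d²/dx² sin(nπx/a) = −(nπ/a)²·sin(nπx/a); on 0 ≤ x ≤ a, ∫sin²(nπx/a) dx = a/2 and ∫sin(nπx/a)·cos(nπx/a) dx = 0.
State is unnormalized: ∫|u|² dx = 2.3000, and ∫u*·(−ħ² u'') dx = 26.820, so ⟨p²⟩ = 26.820 / 2.3000.
⟨p²⟩ = 11.661.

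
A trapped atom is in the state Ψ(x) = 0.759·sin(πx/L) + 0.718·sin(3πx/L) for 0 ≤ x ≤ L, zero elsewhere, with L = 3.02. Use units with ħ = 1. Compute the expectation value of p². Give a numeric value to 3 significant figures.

p² Ψ = −ħ² d²Ψ/dx²; ⟨p²⟩ = −ħ² ∫ Ψ*·Ψ'' dx / ∫|Ψ|² dx.
d²/dx² sin(jπx/L) = −(jπ/L)²·sin(jπx/L); on 0 ≤ x ≤ L, ∫sin²(jπx/L) dx = L/2 and ∫sin(jπx/L)·sin(lπx/L) dx = 0 for j ≠ l, so only diagonal terms survive in ∫|Ψ|² and ∫Ψ·Ψ″; ∫Ψ·Ψ′ dx = [Ψ²/2] between the walls = 0.
State is unnormalized: ∫|Ψ|² dx = 1.6483, and ∫Ψ*·(−ħ² Ψ'') dx = 8.5228, so ⟨p²⟩ = 8.5228 / 1.6483.
⟨p²⟩ = 5.1706.

5.17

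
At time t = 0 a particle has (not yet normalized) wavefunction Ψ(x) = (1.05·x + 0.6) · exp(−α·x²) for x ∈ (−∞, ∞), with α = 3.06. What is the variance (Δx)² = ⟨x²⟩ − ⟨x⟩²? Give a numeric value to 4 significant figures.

0.06209

Compute ⟨x⟩ and ⟨x²⟩ separately, then (Δx)² = ⟨x²⟩ − ⟨x⟩².
Expand each integrand as polynomial × e^(−2αx²) and use ∫x^(2j)·e^(−2αx²) dx = (2j−1)!!/(4α)^j · √(π/(2α)), odd powers → 0; here √(π/(2α)) = 0.71647.
Normalization: ∫|Ψ|² dx = 0.32247.
⟨x⟩ = 0.22872 and ⟨x²⟩ = 0.11440.
(Δx)² = 0.11440 − (0.22872)² = 0.062087.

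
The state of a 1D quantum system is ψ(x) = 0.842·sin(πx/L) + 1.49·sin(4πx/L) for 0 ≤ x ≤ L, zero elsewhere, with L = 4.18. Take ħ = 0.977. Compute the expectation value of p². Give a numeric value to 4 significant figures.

6.669

p² ψ = −ħ² d²ψ/dx²; ⟨p²⟩ = −ħ² ∫ ψ*·ψ'' dx / ∫|ψ|² dx.
d²/dx² sin(jπx/L) = −(jπ/L)²·sin(jπx/L); on 0 ≤ x ≤ L, ∫sin²(jπx/L) dx = L/2 and ∫sin(jπx/L)·sin(lπx/L) dx = 0 for j ≠ l, so only diagonal terms survive in ∫|ψ|² and ∫ψ·ψ″; ∫ψ·ψ′ dx = [ψ²/2] between the walls = 0.
State is unnormalized: ∫|ψ|² dx = 6.1217, and ∫ψ*·(−ħ² ψ'') dx = 40.828, so ⟨p²⟩ = 40.828 / 6.1217.
⟨p²⟩ = 6.6693.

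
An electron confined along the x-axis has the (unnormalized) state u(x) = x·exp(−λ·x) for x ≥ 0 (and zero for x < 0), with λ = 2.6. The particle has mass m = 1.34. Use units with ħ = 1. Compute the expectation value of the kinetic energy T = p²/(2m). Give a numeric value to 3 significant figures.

T = −(ħ²/2m) d²/dx², so ⟨T⟩ = −(ħ²/2m) ∫ u*·u'' dx / ∫|u|² dx; with m = 1.34.
Differentiate x·exp(−λ·x) with the product rule; every integrand then reduces to terms xʲ·e^(−2λx) on [0, ∞), with ∫₀^∞ xʲ·e^(−2λx) dx = j!/(2λ)^(j+1).
State is unnormalized: ∫|u|² dx = 0.014224, and ∫u*·(−ħ²/2m · u'') dx = 0.035878, so ⟨T⟩ = 0.035878 / 0.014224.
⟨T⟩ = 2.5224.

2.52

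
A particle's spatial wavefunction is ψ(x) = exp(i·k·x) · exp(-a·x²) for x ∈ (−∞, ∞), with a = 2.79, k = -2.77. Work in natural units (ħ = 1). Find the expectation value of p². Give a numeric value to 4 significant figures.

p² ψ = −ħ² d²ψ/dx²; ⟨p²⟩ = −ħ² ∫ ψ*·ψ'' dx / ∫|ψ|² dx.
Gaussian moments: ∫x^(2j)·e^(−2ax²) dx = (2j−1)!!/(4a)^j · √(π/(2a)), odd powers integrate to 0; here √(π/(2a)) = 0.75034. Derivatives: ψ′ = (ik − 2ax)·ψ, ψ″ = ((ik − 2ax)² − 2a)·ψ; the odd-in-x pieces drop out.
State is unnormalized: ∫|ψ|² dx = 0.75034, and ∫ψ*·(−ħ² ψ'') dx = 7.8507, so ⟨p²⟩ = 7.8507 / 0.75034.
⟨p²⟩ = 10.463.

10.46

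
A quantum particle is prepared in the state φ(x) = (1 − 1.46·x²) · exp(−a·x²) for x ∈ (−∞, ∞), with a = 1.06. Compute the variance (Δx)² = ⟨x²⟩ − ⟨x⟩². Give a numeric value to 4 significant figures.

Compute ⟨x⟩ and ⟨x²⟩ separately, then (Δx)² = ⟨x²⟩ − ⟨x⟩².
Expand each integrand as polynomial × e^(−2ax²) and use ∫x^(2j)·e^(−2ax²) dx = (2j−1)!!/(4a)^j · √(π/(2a)), odd powers → 0; here √(π/(2a)) = 1.2173.
Normalization: ∫|φ|² dx = 0.81199.
⟨x⟩ = 0.0000 and ⟨x²⟩ = 0.25193.
(Δx)² = 0.25193 − (0.0000)² = 0.25193.

0.2519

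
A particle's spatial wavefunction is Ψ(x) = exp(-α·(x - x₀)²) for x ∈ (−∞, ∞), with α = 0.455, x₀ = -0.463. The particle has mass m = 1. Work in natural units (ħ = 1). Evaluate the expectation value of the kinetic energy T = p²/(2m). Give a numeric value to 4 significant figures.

0.2275

T = −(ħ²/2m) d²/dx², so ⟨T⟩ = −(ħ²/2m) ∫ Ψ*·Ψ'' dx / ∫|Ψ|² dx; with m = 1.
Gaussian moments (u = x − x₀): ∫u^(2j)·e^(−2αu²) du = (2j−1)!!/(4α)^j · √(π/(2α)), odd powers integrate to 0; here √(π/(2α)) = 1.8580. Derivatives: d/dx e^(−αu²) = −2αu·e^(−αu²), d²/dx² e^(−αu²) = (4α²u² − 2α)·e^(−αu²).
State is unnormalized: ∫|Ψ|² dx = 1.8580, and ∫Ψ*·(−ħ²/2m · Ψ'') dx = 0.42270, so ⟨T⟩ = 0.42270 / 1.8580.
⟨T⟩ = 0.22750.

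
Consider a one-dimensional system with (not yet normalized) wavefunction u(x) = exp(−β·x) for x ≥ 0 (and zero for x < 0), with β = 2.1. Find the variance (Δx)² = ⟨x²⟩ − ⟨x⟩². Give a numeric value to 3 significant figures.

Compute ⟨x⟩ and ⟨x²⟩ separately, then (Δx)² = ⟨x²⟩ − ⟨x⟩².
Every integrand reduces to terms xʲ·e^(−2βx) on [0, ∞); use ∫₀^∞ xʲ·e^(−2βx) dx = j!/(2β)^(j+1).
Normalization: ∫|u|² dx = 0.23810.
⟨x⟩ = 0.23810 and ⟨x²⟩ = 0.11338.
(Δx)² = 0.11338 − (0.23810)² = 0.056689.

0.0567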